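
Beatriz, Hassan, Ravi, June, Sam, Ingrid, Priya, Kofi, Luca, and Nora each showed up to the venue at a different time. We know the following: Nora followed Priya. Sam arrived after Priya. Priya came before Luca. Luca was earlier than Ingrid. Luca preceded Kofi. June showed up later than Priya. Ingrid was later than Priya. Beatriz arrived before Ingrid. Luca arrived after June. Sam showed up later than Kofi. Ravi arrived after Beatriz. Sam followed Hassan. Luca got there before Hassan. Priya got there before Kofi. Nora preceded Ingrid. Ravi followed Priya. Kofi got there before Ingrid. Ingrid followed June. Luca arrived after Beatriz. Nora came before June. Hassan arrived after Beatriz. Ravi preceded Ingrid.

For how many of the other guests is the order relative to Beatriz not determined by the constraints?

Forced after Beatriz: Hassan, Ingrid, Kofi, Luca, Ravi, and Sam.
That leaves June, Nora, and Priya with no forced order relative to Beatriz — 3.

3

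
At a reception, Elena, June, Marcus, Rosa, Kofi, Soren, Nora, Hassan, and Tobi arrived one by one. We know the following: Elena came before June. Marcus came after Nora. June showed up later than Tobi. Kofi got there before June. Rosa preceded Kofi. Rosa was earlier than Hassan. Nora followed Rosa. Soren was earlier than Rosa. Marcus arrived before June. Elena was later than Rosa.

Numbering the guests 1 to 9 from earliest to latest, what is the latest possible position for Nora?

Nora must come before June and Marcus — 2 guests forced after them.
Everything else can be placed before Nora in some valid order, so Nora can sit as late as position 9 − 2 = 7.

7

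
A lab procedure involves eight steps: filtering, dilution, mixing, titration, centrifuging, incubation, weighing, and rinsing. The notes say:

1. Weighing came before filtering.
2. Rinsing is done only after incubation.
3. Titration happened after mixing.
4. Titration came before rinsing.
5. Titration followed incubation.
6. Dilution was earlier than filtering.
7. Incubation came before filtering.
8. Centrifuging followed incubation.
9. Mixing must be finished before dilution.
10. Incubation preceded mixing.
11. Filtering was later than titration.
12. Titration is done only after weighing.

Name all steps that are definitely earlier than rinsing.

Directly stated before rinsing: incubation and titration.
Mixing reaches rinsing via mixing → titration → rinsing.
Weighing reaches rinsing via weighing → titration → rinsing.

incubation, mixing, titration, weighing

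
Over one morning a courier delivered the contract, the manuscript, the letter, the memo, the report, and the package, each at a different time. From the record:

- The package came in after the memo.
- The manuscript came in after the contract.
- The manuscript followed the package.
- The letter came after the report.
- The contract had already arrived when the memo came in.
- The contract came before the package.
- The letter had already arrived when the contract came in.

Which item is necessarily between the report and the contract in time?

Tracing the constraints gives the report → the letter → the contract, so the letter sits after the report and before the contract.
No other item is forced both after the report and before the contract.

the letter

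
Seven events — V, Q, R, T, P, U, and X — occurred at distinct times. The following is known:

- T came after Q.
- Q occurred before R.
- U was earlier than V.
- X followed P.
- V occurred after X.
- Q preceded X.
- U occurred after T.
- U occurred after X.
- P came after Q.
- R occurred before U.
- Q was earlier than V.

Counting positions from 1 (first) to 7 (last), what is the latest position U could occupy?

U must come before V — 1 event forced after it.
Everything else can be placed before U in some valid order, so U can sit as late as position 7 − 1 = 6.

6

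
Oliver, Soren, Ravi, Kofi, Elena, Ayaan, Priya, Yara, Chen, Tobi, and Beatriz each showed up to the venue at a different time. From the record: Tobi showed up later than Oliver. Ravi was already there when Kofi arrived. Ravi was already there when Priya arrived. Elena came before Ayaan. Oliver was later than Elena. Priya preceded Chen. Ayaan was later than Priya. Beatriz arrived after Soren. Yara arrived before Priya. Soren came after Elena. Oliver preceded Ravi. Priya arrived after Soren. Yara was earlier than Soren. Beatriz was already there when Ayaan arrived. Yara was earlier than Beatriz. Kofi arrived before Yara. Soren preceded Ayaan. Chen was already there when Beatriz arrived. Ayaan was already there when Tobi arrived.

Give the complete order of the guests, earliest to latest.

Elena, Oliver, Ravi, Kofi, Yara, Soren, Priya, Chen, Beatriz, Ayaan, Tobi

The constraints fix every adjacent pair, so only one ordering works:
Elena → Oliver → Ravi → Kofi → Yara → Soren → Priya → Chen → Beatriz → Ayaan → Tobi.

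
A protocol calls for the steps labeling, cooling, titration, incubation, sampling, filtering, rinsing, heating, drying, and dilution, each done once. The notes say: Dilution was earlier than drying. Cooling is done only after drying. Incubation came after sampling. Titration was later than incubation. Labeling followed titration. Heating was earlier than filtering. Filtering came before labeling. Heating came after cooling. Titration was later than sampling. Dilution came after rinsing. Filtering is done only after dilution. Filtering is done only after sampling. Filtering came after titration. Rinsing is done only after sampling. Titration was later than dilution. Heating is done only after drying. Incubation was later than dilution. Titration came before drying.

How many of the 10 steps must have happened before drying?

5

Directly stated before drying: dilution and titration.
Incubation reaches drying via incubation → titration → drying.
Rinsing reaches drying via rinsing → dilution → drying.
Sampling reaches drying via sampling → titration → drying.
No chain forces labeling (or any of the others) ahead of drying.
That's dilution, incubation, rinsing, sampling, and titration — 5 in all.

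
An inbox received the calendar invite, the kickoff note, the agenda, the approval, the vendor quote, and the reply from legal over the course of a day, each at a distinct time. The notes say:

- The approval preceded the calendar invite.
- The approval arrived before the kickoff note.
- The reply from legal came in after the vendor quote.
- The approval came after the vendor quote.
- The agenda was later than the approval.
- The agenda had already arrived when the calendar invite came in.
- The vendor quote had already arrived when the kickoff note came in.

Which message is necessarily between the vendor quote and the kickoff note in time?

the approval

Tracing the constraints gives the vendor quote → the approval → the kickoff note, so the approval sits after the vendor quote and before the kickoff note.
No other message is forced both after the vendor quote and before the kickoff note.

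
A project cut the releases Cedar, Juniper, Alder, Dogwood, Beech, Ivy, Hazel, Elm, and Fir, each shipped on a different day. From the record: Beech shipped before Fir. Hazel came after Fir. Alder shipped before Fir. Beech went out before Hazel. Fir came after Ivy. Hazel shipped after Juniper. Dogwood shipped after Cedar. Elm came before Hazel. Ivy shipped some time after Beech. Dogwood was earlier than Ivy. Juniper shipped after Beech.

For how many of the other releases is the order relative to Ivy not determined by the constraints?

Forced before Ivy: Beech, Cedar, and Dogwood; forced after Ivy: Fir and Hazel.
That leaves Alder, Elm, and Juniper with no forced order relative to Ivy — 3.

3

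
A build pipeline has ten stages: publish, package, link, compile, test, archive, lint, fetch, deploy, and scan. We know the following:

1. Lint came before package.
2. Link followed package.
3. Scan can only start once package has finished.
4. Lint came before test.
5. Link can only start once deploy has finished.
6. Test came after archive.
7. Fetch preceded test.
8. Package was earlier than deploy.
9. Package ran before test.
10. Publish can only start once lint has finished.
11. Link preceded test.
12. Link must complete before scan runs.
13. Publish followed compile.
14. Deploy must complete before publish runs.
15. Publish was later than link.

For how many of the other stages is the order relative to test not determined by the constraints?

3

Forced before test: archive, deploy, fetch, link, lint, and package.
That leaves compile, publish, and scan with no forced order relative to test — 3.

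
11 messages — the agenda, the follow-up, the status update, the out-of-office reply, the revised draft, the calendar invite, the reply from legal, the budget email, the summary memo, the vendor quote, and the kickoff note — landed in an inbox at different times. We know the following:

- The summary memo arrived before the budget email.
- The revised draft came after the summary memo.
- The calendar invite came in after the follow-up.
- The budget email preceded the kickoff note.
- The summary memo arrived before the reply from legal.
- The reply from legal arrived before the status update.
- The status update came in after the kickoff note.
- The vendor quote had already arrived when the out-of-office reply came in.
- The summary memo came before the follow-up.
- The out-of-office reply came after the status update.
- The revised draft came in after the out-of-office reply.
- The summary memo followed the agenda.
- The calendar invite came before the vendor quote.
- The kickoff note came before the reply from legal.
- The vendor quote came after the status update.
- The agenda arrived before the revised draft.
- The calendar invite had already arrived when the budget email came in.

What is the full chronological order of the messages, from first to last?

The constraints fix every adjacent pair, so only one ordering works:
the agenda → the summary memo → the follow-up → the calendar invite → the budget email → the kickoff note → the reply from legal → the status update → the vendor quote → the out-of-office reply → the revised draft.

the agenda, the summary memo, the follow-up, the calendar invite, the budget email, the kickoff note, the reply from legal, the status update, the vendor quote, the out-of-office reply, the revised draft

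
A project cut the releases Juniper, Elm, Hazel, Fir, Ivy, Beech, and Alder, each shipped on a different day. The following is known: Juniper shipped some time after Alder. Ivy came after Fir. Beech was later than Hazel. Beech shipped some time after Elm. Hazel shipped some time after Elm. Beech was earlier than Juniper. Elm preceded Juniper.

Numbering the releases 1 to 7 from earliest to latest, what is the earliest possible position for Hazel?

Elm must come before Hazel — 1 forced predecessor.
Nothing else is forced ahead of Hazel, so its earliest slot is position 1 + 1 = 2.

2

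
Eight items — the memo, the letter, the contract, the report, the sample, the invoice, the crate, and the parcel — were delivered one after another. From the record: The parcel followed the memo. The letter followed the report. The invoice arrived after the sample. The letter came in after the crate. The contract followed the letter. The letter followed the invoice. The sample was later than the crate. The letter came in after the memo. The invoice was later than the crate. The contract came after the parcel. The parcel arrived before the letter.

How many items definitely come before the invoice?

Directly stated before the invoice: the crate and the sample.
That's the crate and the sample — 2 in all.

2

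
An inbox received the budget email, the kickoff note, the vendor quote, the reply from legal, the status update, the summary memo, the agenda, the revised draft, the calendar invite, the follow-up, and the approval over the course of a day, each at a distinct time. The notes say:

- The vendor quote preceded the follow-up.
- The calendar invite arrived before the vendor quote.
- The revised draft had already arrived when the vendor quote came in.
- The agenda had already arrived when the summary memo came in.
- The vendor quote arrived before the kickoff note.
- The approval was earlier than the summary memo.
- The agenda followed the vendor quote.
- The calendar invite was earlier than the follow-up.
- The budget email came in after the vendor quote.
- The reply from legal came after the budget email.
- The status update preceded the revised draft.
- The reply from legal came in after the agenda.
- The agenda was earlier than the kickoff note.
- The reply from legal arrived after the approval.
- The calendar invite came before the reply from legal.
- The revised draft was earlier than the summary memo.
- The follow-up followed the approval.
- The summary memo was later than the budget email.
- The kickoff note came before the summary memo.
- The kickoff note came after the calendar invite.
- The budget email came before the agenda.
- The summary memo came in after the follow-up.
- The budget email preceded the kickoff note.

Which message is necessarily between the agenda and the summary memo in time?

the kickoff note

Tracing the constraints gives the agenda → the kickoff note → the summary memo, so the kickoff note sits after the agenda and before the summary memo.
No other message is forced both after the agenda and before the summary memo.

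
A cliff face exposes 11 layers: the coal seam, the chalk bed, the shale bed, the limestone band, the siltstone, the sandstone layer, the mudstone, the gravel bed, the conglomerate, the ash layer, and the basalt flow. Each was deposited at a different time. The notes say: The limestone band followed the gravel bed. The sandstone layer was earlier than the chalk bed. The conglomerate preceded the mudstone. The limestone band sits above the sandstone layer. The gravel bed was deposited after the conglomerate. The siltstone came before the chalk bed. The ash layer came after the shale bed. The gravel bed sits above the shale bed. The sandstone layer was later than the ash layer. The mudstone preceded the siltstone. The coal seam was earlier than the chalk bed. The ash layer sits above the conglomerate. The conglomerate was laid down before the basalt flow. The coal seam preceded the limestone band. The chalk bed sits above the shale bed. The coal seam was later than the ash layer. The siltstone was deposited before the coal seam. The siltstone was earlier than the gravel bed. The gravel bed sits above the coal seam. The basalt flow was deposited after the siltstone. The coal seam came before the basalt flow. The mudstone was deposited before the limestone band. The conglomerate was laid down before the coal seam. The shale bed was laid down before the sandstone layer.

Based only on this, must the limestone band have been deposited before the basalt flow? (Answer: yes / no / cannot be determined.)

cannot be determined

No chain of stated constraints runs from the limestone band to the basalt flow, and none runs from the basalt flow to the limestone band either.
So the relative order of the limestone band and the basalt flow is not fixed by the given facts.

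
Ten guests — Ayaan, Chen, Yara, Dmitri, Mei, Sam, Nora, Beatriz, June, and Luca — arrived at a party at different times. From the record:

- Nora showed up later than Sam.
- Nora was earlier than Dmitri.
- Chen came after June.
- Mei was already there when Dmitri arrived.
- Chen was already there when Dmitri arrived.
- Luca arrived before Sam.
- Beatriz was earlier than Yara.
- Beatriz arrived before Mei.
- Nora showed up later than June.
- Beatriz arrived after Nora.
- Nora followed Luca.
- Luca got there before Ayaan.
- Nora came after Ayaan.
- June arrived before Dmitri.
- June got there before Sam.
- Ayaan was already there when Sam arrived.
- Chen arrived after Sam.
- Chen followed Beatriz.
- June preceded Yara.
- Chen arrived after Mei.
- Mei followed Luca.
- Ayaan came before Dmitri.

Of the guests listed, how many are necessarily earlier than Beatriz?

Directly stated before Beatriz: Nora.
Ayaan reaches Beatriz via Ayaan → Nora → Beatriz.
June reaches Beatriz via June → Nora → Beatriz.
Luca reaches Beatriz via Luca → Nora → Beatriz.
Likewise Sam reaches Beatriz by chaining the stated constraints.
That's Ayaan, June, Luca, Nora, and Sam — 5 in all.

5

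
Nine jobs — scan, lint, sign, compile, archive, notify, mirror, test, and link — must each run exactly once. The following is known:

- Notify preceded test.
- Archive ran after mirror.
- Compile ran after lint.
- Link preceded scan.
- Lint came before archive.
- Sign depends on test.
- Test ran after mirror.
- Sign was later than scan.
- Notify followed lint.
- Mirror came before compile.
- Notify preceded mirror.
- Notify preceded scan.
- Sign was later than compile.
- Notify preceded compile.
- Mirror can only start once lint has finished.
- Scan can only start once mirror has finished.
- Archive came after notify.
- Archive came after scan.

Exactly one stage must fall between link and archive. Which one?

Tracing the constraints gives link → scan → archive, so scan sits after link and before archive.
No other stage is forced both after link and before archive.

scan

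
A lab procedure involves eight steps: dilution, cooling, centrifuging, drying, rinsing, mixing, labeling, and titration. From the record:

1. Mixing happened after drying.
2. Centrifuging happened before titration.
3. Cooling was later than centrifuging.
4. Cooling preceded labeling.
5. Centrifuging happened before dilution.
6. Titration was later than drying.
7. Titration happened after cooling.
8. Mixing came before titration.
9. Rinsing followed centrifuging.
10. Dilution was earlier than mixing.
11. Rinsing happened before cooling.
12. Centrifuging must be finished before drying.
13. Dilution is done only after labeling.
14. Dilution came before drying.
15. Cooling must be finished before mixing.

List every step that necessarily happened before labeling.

Directly stated before labeling: cooling.
Centrifuging reaches labeling via centrifuging → cooling → labeling.
Rinsing reaches labeling via rinsing → cooling → labeling.
No chain forces dilution (or any of the others) ahead of labeling.

centrifuging, cooling, rinsing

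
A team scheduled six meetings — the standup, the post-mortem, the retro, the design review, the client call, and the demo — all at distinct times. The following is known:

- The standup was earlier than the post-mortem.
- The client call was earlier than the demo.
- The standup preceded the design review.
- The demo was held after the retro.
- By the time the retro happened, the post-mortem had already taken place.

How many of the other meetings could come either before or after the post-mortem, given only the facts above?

2

Forced before the post-mortem: the standup; forced after the post-mortem: the demo and the retro.
That leaves the client call and the design review with no forced order relative to the post-mortem — 2.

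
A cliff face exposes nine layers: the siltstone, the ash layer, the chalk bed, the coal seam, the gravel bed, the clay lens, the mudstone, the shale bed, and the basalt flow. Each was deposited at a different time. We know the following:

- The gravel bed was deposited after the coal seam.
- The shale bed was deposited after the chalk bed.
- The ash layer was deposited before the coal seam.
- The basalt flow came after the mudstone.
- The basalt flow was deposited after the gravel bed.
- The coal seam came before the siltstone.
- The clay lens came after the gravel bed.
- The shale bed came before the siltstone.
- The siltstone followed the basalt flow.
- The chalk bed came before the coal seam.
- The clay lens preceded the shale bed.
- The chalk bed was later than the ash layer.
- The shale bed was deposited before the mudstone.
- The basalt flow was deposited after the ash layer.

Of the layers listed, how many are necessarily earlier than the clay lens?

4

Directly stated before the clay lens: the gravel bed.
The ash layer reaches the clay lens via the ash layer → the coal seam → the gravel bed → the clay lens.
The chalk bed reaches the clay lens via the chalk bed → the coal seam → the gravel bed → the clay lens.
The coal seam reaches the clay lens via the coal seam → the gravel bed → the clay lens.
That's the ash layer, the chalk bed, the coal seam, and the gravel bed — 4 in all.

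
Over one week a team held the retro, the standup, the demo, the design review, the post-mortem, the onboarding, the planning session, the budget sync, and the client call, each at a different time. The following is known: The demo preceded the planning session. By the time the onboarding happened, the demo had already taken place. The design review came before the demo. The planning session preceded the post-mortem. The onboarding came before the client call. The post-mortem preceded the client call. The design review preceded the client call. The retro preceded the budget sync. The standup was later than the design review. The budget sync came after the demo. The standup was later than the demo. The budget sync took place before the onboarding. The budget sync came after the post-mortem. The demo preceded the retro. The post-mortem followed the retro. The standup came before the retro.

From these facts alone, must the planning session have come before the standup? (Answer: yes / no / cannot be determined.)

No chain of stated constraints runs from the planning session to the standup, and none runs from the standup to the planning session either.
So the relative order of the planning session and the standup is not fixed by the given facts.

cannot be determined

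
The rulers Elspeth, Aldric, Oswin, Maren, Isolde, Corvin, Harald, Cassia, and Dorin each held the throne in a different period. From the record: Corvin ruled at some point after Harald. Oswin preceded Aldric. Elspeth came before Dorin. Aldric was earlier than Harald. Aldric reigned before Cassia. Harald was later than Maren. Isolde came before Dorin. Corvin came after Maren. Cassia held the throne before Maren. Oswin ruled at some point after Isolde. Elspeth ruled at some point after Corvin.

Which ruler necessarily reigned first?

Isolde has a chain of constraints placing them before every other ruler, so Isolde must be first.

Isolde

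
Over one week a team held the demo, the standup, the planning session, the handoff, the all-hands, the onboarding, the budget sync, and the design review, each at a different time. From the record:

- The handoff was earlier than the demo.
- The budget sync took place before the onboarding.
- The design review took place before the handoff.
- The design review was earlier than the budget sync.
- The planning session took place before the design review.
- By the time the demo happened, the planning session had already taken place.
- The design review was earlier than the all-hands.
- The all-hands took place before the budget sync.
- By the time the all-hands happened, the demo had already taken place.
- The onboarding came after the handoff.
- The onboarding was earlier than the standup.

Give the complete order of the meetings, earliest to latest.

the planning session, the design review, the handoff, the demo, the all-hands, the budget sync, the onboarding, the standup

The constraints fix every adjacent pair, so only one ordering works:
the planning session → the design review → the handoff → the demo → the all-hands → the budget sync → the onboarding → the standup.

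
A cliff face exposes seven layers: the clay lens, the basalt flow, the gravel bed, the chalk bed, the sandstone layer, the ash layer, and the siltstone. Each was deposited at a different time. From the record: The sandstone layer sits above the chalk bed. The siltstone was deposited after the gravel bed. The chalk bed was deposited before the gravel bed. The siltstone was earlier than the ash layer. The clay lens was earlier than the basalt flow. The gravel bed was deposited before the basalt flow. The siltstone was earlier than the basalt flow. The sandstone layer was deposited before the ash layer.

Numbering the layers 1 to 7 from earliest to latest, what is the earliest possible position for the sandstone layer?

The chalk bed must come before the sandstone layer — 1 forced predecessor.
Nothing else is forced ahead of the sandstone layer, so its earliest slot is position 1 + 1 = 2.

2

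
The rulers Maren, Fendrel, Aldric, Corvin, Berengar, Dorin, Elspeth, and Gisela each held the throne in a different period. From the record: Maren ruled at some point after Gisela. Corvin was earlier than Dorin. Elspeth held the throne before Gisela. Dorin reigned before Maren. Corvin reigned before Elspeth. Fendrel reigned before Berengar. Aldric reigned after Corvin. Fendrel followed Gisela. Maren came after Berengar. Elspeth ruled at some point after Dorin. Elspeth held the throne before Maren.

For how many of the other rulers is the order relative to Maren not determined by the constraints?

Forced before Maren: Berengar, Corvin, Dorin, Elspeth, Fendrel, and Gisela.
That leaves Aldric with no forced order relative to Maren — 1.

1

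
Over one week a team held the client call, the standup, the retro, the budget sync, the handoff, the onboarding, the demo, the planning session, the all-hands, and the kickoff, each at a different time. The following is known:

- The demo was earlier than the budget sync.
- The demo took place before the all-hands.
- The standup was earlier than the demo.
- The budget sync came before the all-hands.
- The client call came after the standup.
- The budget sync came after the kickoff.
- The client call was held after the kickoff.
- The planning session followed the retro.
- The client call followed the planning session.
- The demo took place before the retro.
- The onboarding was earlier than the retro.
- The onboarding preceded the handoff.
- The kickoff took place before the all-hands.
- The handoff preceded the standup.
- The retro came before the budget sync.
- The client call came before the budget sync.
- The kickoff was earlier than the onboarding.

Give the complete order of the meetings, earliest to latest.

the kickoff, the onboarding, the handoff, the standup, the demo, the retro, the planning session, the client call, the budget sync, the all-hands

The constraints fix every adjacent pair, so only one ordering works:
the kickoff → the onboarding → the handoff → the standup → the demo → the retro → the planning session → the client call → the budget sync → the all-hands.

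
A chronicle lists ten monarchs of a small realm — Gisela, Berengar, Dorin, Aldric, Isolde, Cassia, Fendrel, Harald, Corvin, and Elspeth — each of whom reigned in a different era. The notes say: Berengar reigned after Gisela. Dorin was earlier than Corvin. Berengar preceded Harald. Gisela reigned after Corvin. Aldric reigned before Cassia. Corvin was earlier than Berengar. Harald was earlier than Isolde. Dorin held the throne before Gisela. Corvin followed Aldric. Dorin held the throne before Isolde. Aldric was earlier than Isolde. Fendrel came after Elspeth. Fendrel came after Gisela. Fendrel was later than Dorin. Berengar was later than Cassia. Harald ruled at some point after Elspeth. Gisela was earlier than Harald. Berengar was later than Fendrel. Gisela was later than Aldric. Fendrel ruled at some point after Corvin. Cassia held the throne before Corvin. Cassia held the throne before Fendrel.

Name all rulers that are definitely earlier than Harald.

Aldric, Berengar, Cassia, Corvin, Dorin, Elspeth, Fendrel, Gisela

Directly stated before Harald: Berengar, Elspeth, and Gisela.
Aldric reaches Harald via Aldric → Gisela → Harald.
Cassia reaches Harald via Cassia → Berengar → Harald.
Corvin reaches Harald via Corvin → Gisela → Harald.
Likewise Dorin and Fendrel each reach Harald by chaining the stated constraints.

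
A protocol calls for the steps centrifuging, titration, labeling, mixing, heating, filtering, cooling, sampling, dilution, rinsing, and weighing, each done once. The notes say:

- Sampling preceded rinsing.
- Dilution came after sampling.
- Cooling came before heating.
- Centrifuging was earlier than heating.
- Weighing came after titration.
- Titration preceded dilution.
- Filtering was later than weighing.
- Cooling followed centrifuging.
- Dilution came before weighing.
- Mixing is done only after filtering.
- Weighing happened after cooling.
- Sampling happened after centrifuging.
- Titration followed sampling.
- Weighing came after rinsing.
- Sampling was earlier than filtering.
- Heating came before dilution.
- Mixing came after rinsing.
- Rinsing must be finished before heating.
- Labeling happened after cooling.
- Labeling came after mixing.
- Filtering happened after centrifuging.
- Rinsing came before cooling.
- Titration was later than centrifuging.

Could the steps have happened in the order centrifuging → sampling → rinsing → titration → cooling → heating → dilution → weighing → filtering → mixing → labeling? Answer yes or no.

yes

Check each stated constraint against the proposed order — e.g. sampling is ahead of filtering; centrifuging is ahead of filtering. Every pair is in the required order; nothing is violated.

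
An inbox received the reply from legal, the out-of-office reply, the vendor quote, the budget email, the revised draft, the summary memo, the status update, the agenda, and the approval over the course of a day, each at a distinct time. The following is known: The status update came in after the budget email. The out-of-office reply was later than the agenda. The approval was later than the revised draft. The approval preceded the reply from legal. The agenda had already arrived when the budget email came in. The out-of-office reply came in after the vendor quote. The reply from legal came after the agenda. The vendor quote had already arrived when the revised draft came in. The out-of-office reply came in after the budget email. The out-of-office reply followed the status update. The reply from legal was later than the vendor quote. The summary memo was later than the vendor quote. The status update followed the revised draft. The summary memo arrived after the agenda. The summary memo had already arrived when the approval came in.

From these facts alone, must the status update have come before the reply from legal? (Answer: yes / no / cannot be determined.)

No chain of stated constraints runs from the status update to the reply from legal, and none runs from the reply from legal to the status update either.
So the relative order of the status update and the reply from legal is not fixed by the given facts.

cannot be determined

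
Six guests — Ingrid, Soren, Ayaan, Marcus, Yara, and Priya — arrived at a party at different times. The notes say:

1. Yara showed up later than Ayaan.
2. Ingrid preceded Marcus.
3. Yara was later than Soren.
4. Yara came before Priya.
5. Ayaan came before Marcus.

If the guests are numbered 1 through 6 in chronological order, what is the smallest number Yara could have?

Ayaan and Soren must both come before Yara — 2 forced predecessors.
Nothing else is forced ahead of Yara, so their earliest slot is position 2 + 1 = 3.

3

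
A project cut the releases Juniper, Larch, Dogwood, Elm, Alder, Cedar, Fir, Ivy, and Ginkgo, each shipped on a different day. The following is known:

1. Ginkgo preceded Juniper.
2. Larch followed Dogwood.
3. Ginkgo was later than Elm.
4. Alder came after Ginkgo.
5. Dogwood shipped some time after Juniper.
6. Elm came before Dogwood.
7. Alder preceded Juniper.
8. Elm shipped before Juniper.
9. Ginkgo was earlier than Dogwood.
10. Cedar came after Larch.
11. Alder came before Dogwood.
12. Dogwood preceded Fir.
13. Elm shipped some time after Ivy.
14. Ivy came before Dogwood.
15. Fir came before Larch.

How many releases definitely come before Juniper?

4

Directly stated before Juniper: Alder, Elm, and Ginkgo.
Ivy reaches Juniper via Ivy → Elm → Juniper.
No chain forces Dogwood (or any of the others) ahead of Juniper.
That's Alder, Elm, Ginkgo, and Ivy — 4 in all.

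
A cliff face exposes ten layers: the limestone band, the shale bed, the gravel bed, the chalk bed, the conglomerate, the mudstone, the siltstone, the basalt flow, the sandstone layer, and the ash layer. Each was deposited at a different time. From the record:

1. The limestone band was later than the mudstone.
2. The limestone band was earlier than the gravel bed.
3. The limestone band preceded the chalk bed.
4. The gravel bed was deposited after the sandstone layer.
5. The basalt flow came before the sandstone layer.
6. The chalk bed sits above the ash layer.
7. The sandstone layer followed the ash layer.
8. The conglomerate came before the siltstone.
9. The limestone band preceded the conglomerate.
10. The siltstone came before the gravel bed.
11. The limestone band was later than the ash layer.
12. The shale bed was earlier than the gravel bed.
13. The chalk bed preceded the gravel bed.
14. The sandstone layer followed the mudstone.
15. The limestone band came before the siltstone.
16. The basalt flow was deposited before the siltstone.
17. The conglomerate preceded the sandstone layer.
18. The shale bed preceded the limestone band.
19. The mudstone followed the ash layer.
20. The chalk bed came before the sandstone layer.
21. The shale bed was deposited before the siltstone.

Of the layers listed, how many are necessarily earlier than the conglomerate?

Directly stated before the conglomerate: the limestone band.
The ash layer reaches the conglomerate via the ash layer → the limestone band → the conglomerate.
The mudstone reaches the conglomerate via the mudstone → the limestone band → the conglomerate.
The shale bed reaches the conglomerate via the shale bed → the limestone band → the conglomerate.
No chain forces the chalk bed (or any of the others) ahead of the conglomerate.
That's the ash layer, the limestone band, the mudstone, and the shale bed — 4 in all.

4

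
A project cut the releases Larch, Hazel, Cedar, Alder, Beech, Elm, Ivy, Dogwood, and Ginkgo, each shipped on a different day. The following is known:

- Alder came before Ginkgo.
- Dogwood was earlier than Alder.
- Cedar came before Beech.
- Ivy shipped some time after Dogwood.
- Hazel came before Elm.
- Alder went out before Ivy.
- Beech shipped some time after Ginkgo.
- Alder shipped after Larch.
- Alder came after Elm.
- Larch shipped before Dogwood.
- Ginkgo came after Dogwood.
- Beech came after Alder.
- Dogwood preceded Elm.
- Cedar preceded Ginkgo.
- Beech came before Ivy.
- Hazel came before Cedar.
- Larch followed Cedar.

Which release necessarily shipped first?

Hazel

Hazel has a chain of constraints placing it before every other release, so Hazel must be first.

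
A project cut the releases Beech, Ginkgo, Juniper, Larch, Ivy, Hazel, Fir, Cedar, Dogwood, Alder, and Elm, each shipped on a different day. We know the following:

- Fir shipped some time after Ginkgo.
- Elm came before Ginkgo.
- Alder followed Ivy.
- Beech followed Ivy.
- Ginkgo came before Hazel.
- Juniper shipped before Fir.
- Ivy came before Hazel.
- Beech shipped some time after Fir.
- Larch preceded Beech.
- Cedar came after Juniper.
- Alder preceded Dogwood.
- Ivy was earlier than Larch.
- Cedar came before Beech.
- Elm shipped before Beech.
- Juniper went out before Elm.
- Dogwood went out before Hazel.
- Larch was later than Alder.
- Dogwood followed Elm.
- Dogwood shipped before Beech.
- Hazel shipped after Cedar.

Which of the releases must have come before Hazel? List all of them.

Alder, Cedar, Dogwood, Elm, Ginkgo, Ivy, Juniper

Directly stated before Hazel: Cedar, Dogwood, Ginkgo, and Ivy.
Alder reaches Hazel via Alder → Dogwood → Hazel.
Elm reaches Hazel via Elm → Dogwood → Hazel.
Juniper reaches Hazel via Juniper → Cedar → Hazel.
No chain forces Beech (or any of the others) ahead of Hazel.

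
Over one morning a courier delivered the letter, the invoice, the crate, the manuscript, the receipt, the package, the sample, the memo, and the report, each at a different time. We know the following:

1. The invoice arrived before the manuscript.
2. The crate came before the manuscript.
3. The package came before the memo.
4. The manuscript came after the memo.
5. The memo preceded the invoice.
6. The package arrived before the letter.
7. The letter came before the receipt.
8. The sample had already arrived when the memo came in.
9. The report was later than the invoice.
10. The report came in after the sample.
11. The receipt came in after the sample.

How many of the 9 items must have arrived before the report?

4

Directly stated before the report: the invoice and the sample.
The memo reaches the report via the memo → the invoice → the report.
The package reaches the report via the package → the memo → the invoice → the report.
No chain forces the receipt (or any of the others) ahead of the report.
That's the invoice, the memo, the package, and the sample — 4 in all.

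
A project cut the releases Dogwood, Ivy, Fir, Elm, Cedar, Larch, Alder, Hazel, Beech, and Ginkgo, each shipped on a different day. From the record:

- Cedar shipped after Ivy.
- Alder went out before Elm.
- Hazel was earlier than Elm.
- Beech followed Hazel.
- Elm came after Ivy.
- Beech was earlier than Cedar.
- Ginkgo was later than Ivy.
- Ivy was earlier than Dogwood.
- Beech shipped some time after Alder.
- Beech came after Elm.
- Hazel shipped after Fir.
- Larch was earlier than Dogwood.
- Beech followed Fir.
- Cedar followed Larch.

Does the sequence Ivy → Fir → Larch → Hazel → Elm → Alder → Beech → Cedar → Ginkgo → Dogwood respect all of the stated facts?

no

The constraints require Alder before Elm, but in the proposed sequence Elm appears ahead of Alder. That one violation is enough.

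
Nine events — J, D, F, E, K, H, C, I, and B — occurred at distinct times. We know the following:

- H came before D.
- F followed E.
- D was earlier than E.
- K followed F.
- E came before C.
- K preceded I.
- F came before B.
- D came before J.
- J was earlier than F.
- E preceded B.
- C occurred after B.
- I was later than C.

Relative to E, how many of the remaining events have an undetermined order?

Forced before E: D and H; forced after E: B, C, F, I, and K.
That leaves J with no forced order relative to E — 1.

1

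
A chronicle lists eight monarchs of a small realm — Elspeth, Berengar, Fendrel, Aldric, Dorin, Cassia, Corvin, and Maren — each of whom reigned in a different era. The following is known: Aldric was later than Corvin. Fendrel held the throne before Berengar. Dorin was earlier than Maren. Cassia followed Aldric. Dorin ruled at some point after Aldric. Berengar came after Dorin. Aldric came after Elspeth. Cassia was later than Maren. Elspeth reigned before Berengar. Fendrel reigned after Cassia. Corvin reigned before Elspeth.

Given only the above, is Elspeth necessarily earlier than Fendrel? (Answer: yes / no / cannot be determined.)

Chain the constraints: Elspeth → Aldric → Cassia → Fendrel. Each link is directly stated, so Elspeth comes before Fendrel.

yes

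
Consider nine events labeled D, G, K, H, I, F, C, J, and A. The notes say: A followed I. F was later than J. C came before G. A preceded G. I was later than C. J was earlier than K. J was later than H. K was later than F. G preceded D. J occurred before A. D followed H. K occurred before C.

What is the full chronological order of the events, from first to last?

H, J, F, K, C, I, A, G, D

The constraints fix every adjacent pair, so only one ordering works:
H → J → F → K → C → I → A → G → D.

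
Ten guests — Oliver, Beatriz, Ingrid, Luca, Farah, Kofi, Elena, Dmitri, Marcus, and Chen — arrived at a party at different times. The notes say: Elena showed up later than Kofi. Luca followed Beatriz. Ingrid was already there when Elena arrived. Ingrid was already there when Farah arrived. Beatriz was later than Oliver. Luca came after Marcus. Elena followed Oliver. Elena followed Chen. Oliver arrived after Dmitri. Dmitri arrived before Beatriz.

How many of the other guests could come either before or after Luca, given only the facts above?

Forced before Luca: Beatriz, Dmitri, Marcus, and Oliver.
That leaves Chen, Elena, Farah, Ingrid, and Kofi with no forced order relative to Luca — 5.

5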